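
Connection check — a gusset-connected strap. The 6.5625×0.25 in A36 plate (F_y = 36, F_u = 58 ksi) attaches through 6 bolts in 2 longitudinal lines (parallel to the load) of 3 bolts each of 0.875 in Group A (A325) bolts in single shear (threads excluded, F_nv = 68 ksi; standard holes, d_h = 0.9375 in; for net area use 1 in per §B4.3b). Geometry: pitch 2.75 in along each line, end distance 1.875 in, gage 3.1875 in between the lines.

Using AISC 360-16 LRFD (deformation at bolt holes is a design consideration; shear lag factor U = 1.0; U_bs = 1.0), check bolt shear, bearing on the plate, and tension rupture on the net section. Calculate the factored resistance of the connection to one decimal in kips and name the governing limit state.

Bolt shear: A_b = π(0.875)²/4 = 0.60132 in². φR_n = 0.75 × 68 × 0.60132 × 6 × 1 = 184.0 kips.
Bearing (0.25 in plate, F_u = 58 ksi): end bolts L_c = 1.875 − 0.9375/2 = 1.40625, R_n = min(1.2×1.40625×0.25×58, 2.4×0.875×0.25×58) = 24.469 kips/bolt; interior L_c = 2.75 − 0.9375 = 1.8125, R_n = 30.45 kips/bolt. φR_n = 0.75 × (2×24.469 + 4×30.45) = 128.1 kips.
Tension rupture (net): A_n = (6.5625 − 2×1)×0.25 = 1.1406 in² (U = 1.0, A_e = A_n). φR_n = 0.75 × 58 × 1.1406 = 49.6 kips.
Governing: min(184.0, 128.1, 49.6) = 49.6 kips → net-section rupture.

49.6 kips (net-section rupture governs)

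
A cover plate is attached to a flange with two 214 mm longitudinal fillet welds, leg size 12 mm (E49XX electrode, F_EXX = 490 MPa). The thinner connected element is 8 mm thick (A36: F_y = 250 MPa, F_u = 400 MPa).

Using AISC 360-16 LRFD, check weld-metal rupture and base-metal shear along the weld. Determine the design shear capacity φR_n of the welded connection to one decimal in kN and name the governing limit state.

513.6 kN (base-metal shear governs)

Weld metal: throat = 0.707×12 = 8.484 mm, L = 2×214 = 428 mm. φR_n = 0.75 × 0.6 × 490 × 8.484 × 428 = 800.7 kN.
Base metal shear (8 mm plate): yield φR_n = 1.0×0.6×250×8×428 = 513.6 kN; rupture φR_n = 0.75×0.6×400×8×428 = 616.3 kN; take 513.6 kN (yield).
Governing: min(800.7, 513.6) = 513.6 kN → base-metal shear.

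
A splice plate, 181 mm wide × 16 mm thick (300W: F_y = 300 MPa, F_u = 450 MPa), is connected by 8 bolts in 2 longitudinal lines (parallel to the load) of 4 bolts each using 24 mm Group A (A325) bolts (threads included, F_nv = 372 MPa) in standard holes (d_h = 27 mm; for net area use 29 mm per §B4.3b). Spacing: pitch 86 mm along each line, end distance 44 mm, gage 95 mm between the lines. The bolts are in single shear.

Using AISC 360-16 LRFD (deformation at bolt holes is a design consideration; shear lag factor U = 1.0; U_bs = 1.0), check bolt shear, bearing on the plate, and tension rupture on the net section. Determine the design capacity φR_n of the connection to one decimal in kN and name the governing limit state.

Bolt shear: A_b = π(24)²/4 = 452.39 mm². φR_n = 0.75 × 372 × 452.39 × 8 × 1 = 1009.7 kN.
Bearing (16 mm plate, F_u = 450 MPa): end bolts L_c = 44 − 27/2 = 30.5, R_n = min(1.2×30.5×16×450, 2.4×24×16×450) = 263.52 kN/bolt; interior L_c = 86 − 27 = 59, R_n = 414.72 kN/bolt. φR_n = 0.75 × (2×263.52 + 6×414.72) = 2261.5 kN.
Tension rupture (net): A_n = (181 − 2×29)×16 = 1968 mm² (U = 1.0, A_e = A_n). φR_n = 0.75 × 450 × 1968 = 664.2 kN.
Governing: min(1009.7, 2261.5, 664.2) = 664.2 kN → net-section rupture.

664.2 kN (net-section rupture governs)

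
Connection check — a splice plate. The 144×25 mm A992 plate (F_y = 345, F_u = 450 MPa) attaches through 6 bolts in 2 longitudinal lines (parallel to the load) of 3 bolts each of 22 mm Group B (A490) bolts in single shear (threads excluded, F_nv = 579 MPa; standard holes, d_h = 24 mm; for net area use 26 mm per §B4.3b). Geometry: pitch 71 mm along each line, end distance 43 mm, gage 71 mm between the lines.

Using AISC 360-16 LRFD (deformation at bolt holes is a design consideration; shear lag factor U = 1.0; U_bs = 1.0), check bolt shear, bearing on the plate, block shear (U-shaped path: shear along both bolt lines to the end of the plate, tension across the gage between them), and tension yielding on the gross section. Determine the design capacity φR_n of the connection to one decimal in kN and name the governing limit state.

990.4 kN (bolt shear governs)

Bolt shear: A_b = π(22)²/4 = 380.13 mm². φR_n = 0.75 × 579 × 380.13 × 6 × 1 = 990.4 kN.
Bearing (25 mm plate, F_u = 450 MPa): end bolts L_c = 43 − 24/2 = 31, R_n = min(1.2×31×25×450, 2.4×22×25×450) = 418.5 kN/bolt; interior L_c = 71 − 24 = 47, R_n = 594 kN/bolt. φR_n = 0.75 × (2×418.5 + 4×594) = 2409.8 kN.
Block shear: shear path 2×[43+2×71] = 2×185 mm, A_gv = 9250, A_nv = 2×(185 − 2.5×26)×25 = 6000 mm²; tension across gage: (71 − 1×26)×25 = 1125 mm². R_n = min(0.6×450×6000, 0.6×345×9250) + 1.0×450×1125 = min(1620, 1914.8) + 506.25 = 2126.3 kN. φR_n = 0.75 × 2126.3 = 1594.7 kN.
Tension yield (gross): A_g = 144×25 = 3600 mm². φR_n = 0.90 × 345 × 3600 = 1117.8 kN.
Governing: min(990.4, 2409.8, 1594.7, 1117.8) = 990.4 kN → bolt shear.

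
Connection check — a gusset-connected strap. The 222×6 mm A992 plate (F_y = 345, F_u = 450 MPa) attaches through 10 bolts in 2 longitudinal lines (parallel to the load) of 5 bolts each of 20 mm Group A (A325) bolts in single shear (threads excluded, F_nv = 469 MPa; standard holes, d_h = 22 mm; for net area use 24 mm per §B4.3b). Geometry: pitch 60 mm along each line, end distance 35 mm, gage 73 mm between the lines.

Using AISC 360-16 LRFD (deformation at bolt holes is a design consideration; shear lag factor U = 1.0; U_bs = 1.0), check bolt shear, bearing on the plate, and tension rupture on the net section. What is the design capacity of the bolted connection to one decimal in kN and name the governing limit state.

Bolt shear: A_b = π(20)²/4 = 314.16 mm². φR_n = 0.75 × 469 × 314.16 × 10 × 1 = 1105.1 kN.
Bearing (6 mm plate, F_u = 450 MPa): end bolts L_c = 35 − 22/2 = 24, R_n = min(1.2×24×6×450, 2.4×20×6×450) = 77.76 kN/bolt; interior L_c = 60 − 22 = 38, R_n = 123.12 kN/bolt. φR_n = 0.75 × (2×77.76 + 8×123.12) = 855.4 kN.
Tension rupture (net): A_n = (222 − 2×24)×6 = 1044 mm² (U = 1.0, A_e = A_n). φR_n = 0.75 × 450 × 1044 = 352.4 kN.
Governing: min(1105.1, 855.4, 352.4) = 352.4 kN → net-section rupture.

352.4 kN (net-section rupture governs)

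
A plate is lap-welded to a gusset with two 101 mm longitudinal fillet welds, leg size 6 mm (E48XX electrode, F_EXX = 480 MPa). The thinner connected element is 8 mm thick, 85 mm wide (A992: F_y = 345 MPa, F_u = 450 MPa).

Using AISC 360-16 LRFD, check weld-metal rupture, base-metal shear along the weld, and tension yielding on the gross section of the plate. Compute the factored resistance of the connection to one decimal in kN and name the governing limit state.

185.1 kN (weld metal governs)

Weld metal: throat = 0.707×6 = 4.242 mm, L = 2×101 = 202 mm. φR_n = 0.75 × 0.6 × 480 × 4.242 × 202 = 185.1 kN.
Base metal shear (8 mm plate): yield φR_n = 1.0×0.6×345×8×202 = 334.5 kN; rupture φR_n = 0.75×0.6×450×8×202 = 327.2 kN; take 327.2 kN (rupture).
Tension yield (gross): A_g = 85×8 = 680 mm². φR_n = 0.90 × 345 × 680 = 211.1 kN.
Governing: min(185.1, 327.2, 211.1) = 185.1 kN → weld metal.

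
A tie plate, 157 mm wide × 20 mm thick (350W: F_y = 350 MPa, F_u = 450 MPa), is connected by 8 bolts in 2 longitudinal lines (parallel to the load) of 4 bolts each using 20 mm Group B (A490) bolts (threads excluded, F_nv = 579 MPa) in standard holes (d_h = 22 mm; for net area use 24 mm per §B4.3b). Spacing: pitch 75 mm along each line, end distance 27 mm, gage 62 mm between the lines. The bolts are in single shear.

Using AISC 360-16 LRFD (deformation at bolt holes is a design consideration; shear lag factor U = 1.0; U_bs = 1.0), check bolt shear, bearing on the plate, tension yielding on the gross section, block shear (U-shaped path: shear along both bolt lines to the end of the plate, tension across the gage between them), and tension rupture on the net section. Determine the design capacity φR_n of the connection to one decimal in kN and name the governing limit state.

735.8 kN (net-section rupture governs)

Bolt shear: A_b = π(20)²/4 = 314.16 mm². φR_n = 0.75 × 579 × 314.16 × 8 × 1 = 1091.4 kN.
Bearing (20 mm plate, F_u = 450 MPa): end bolts L_c = 27 − 22/2 = 16, R_n = min(1.2×16×20×450, 2.4×20×20×450) = 172.8 kN/bolt; interior L_c = 75 − 22 = 53, R_n = 432 kN/bolt. φR_n = 0.75 × (2×172.8 + 6×432) = 2203.2 kN.
Tension yield (gross): A_g = 157×20 = 3140 mm². φR_n = 0.90 × 350 × 3140 = 989.1 kN.
Block shear: shear path 2×[27+3×75] = 2×252 mm, A_gv = 10080, A_nv = 2×(252 − 3.5×24)×20 = 6720 mm²; tension across gage: (62 − 1×24)×20 = 760 mm². R_n = min(0.6×450×6720, 0.6×350×10080) + 1.0×450×760 = min(1814.4, 2116.8) + 342 = 2156.4 kN. φR_n = 0.75 × 2156.4 = 1617.3 kN.
Tension rupture (net): A_n = (157 − 2×24)×20 = 2180 mm² (U = 1.0, A_e = A_n). φR_n = 0.75 × 450 × 2180 = 735.8 kN.
Governing: min(1091.4, 2203.2, 989.1, 1617.3, 735.8) = 735.8 kN → net-section rupture.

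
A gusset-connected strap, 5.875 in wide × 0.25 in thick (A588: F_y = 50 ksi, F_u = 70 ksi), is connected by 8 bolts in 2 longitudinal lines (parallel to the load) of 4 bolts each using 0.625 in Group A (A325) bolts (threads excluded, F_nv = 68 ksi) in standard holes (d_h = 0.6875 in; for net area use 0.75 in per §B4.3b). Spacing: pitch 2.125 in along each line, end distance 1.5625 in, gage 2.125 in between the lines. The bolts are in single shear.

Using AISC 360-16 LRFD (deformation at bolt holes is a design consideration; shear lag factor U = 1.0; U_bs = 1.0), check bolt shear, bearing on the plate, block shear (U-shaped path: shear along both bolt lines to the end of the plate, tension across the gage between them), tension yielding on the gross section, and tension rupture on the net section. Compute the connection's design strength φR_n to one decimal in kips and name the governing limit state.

57.4 kips (net-section rupture governs)

Bolt shear: A_b = π(0.625)²/4 = 0.3068 in². φR_n = 0.75 × 68 × 0.3068 × 8 × 1 = 125.2 kips.
Bearing (0.25 in plate, F_u = 70 ksi): end bolts L_c = 1.5625 − 0.6875/2 = 1.21875, R_n = min(1.2×1.21875×0.25×70, 2.4×0.625×0.25×70) = 25.594 kips/bolt; interior L_c = 2.125 − 0.6875 = 1.4375, R_n = 26.25 kips/bolt. φR_n = 0.75 × (2×25.594 + 6×26.25) = 156.5 kips.
Block shear: shear path 2×[1.5625+3×2.125] = 2×7.9375 in, A_gv = 3.9688, A_nv = 2×(7.9375 − 3.5×0.75)×0.25 = 2.6563 in²; tension across gage: (2.125 − 1×0.75)×0.25 = 0.34375 in². R_n = min(0.6×70×2.6563, 0.6×50×3.9688) + 1.0×70×0.34375 = min(111.56, 119.06) + 24.063 = 135.62 kips. φR_n = 0.75 × 135.62 = 101.7 kips.
Tension yield (gross): A_g = 5.875×0.25 = 1.4688 in². φR_n = 0.90 × 50 × 1.4688 = 66.1 kips.
Tension rupture (net): A_n = (5.875 − 2×0.75)×0.25 = 1.0938 in² (U = 1.0, A_e = A_n). φR_n = 0.75 × 70 × 1.0938 = 57.4 kips.
Governing: min(125.2, 156.5, 101.7, 66.1, 57.4) = 57.4 kips → net-section rupture.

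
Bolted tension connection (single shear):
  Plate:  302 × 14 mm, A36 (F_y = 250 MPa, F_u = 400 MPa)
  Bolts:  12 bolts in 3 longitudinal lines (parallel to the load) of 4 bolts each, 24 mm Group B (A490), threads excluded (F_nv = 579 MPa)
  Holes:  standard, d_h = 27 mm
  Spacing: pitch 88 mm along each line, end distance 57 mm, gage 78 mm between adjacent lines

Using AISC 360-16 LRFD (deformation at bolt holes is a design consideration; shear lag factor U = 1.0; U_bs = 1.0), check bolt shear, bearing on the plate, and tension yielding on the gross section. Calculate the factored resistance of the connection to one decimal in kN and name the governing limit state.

951.3 kN (gross-section yield governs)

Bolt shear: A_b = π(24)²/4 = 452.39 mm². φR_n = 0.75 × 579 × 452.39 × 12 × 1 = 2357.4 kN.
Bearing (14 mm plate, F_u = 400 MPa): end bolts L_c = 57 − 27/2 = 43.5, R_n = min(1.2×43.5×14×400, 2.4×24×14×400) = 292.32 kN/bolt; interior L_c = 88 − 27 = 61, R_n = 322.56 kN/bolt. φR_n = 0.75 × (3×292.32 + 9×322.56) = 2835.0 kN.
Tension yield (gross): A_g = 302×14 = 4228 mm². φR_n = 0.90 × 250 × 4228 = 951.3 kN.
Governing: min(2357.4, 2835.0, 951.3) = 951.3 kN → gross-section yield.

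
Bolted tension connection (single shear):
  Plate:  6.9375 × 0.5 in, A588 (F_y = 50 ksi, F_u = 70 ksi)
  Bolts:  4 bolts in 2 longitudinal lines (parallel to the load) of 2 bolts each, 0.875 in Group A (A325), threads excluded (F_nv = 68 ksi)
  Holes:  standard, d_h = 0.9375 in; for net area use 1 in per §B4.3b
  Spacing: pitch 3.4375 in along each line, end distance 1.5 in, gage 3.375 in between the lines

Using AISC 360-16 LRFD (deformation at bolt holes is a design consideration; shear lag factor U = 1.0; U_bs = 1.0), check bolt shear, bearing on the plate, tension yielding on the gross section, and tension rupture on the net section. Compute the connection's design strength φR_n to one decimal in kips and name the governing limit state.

Bolt shear: A_b = π(0.875)²/4 = 0.60132 in². φR_n = 0.75 × 68 × 0.60132 × 4 × 1 = 122.7 kips.
Bearing (0.5 in plate, F_u = 70 ksi): end bolts L_c = 1.5 − 0.9375/2 = 1.03125, R_n = min(1.2×1.03125×0.5×70, 2.4×0.875×0.5×70) = 43.313 kips/bolt; interior L_c = 3.4375 − 0.9375 = 2.5, R_n = 73.5 kips/bolt. φR_n = 0.75 × (2×43.313 + 2×73.5) = 175.2 kips.
Tension yield (gross): A_g = 6.9375×0.5 = 3.4688 in². φR_n = 0.90 × 50 × 3.4688 = 156.1 kips.
Tension rupture (net): A_n = (6.9375 − 2×1)×0.5 = 2.4688 in² (U = 1.0, A_e = A_n). φR_n = 0.75 × 70 × 2.4688 = 129.6 kips.
Governing: min(122.7, 175.2, 156.1, 129.6) = 122.7 kips → bolt shear.

122.7 kips (bolt shear governs)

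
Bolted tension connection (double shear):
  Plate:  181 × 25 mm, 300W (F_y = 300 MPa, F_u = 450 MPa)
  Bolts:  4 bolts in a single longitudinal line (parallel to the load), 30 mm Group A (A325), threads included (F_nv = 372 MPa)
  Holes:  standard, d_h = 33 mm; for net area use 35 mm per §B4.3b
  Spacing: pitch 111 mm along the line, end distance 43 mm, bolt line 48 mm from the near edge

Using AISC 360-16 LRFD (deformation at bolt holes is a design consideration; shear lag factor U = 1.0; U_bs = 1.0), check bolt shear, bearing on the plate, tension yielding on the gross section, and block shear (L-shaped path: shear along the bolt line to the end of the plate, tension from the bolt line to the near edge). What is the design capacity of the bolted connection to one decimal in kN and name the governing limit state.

Bolt shear: A_b = π(30)²/4 = 706.86 mm². φR_n = 0.75 × 372 × 706.86 × 4 × 2 = 1577.7 kN.
Bearing (25 mm plate, F_u = 450 MPa): end bolts L_c = 43 − 33/2 = 26.5, R_n = min(1.2×26.5×25×450, 2.4×30×25×450) = 357.75 kN/bolt; interior L_c = 111 − 33 = 78, R_n = 810 kN/bolt. φR_n = 0.75 × (1×357.75 + 3×810) = 2090.8 kN.
Tension yield (gross): A_g = 181×25 = 4525 mm². φR_n = 0.90 × 300 × 4525 = 1221.8 kN.
Block shear: shear path 1×[43+3×111] = 1×376 mm, A_gv = 9400, A_nv = 1×(376 − 3.5×35)×25 = 6337.5 mm²; tension to near edge: (48 − 0.5×35)×25 = 762.5 mm². R_n = min(0.6×450×6337.5, 0.6×300×9400) + 1.0×450×762.5 = min(1711.1, 1692) + 343.13 = 2035.1 kN. φR_n = 0.75 × 2035.1 = 1526.3 kN.
Governing: min(1577.7, 2090.8, 1221.8, 1526.3) = 1221.8 kN → gross-section yield.

1221.8 kN (gross-section yield governs)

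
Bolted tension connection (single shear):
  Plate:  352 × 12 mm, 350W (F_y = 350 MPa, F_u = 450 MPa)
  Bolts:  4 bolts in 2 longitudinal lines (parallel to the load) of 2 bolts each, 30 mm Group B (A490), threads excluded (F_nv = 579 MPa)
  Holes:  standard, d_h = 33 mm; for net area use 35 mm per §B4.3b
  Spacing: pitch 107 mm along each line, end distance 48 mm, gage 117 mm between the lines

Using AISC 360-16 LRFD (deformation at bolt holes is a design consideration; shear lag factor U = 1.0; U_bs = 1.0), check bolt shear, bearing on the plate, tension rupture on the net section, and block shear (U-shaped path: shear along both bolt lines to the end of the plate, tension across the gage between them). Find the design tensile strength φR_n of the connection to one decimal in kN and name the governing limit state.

Bolt shear: A_b = π(30)²/4 = 706.86 mm². φR_n = 0.75 × 579 × 706.86 × 4 × 1 = 1227.8 kN.
Bearing (12 mm plate, F_u = 450 MPa): end bolts L_c = 48 − 33/2 = 31.5, R_n = min(1.2×31.5×12×450, 2.4×30×12×450) = 204.12 kN/bolt; interior L_c = 107 − 33 = 74, R_n = 388.8 kN/bolt. φR_n = 0.75 × (2×204.12 + 2×388.8) = 889.4 kN.
Tension rupture (net): A_n = (352 − 2×35)×12 = 3384 mm² (U = 1.0, A_e = A_n). φR_n = 0.75 × 450 × 3384 = 1142.1 kN.
Block shear: shear path 2×[48+1×107] = 2×155 mm, A_gv = 3720, A_nv = 2×(155 − 1.5×35)×12 = 2460 mm²; tension across gage: (117 − 1×35)×12 = 984 mm². R_n = min(0.6×450×2460, 0.6×350×3720) + 1.0×450×984 = min(664.2, 781.2) + 442.8 = 1107 kN. φR_n = 0.75 × 1107 = 830.3 kN.
Governing: min(1227.8, 889.4, 1142.1, 830.3) = 830.3 kN → block shear.

830.3 kN (block shear governs)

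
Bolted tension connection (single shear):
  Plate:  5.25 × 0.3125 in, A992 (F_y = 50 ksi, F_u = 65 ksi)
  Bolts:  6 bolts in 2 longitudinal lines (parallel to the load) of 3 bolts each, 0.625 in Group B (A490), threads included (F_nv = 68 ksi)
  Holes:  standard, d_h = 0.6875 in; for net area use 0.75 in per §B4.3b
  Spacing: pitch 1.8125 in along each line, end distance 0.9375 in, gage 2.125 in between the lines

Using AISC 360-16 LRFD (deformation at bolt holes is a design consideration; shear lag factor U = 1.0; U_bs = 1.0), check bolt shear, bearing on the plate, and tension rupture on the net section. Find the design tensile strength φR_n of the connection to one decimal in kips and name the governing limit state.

57.1 kips (net-section rupture governs)

Bolt shear: A_b = π(0.625)²/4 = 0.3068 in². φR_n = 0.75 × 68 × 0.3068 × 6 × 1 = 93.9 kips.
Bearing (0.3125 in plate, F_u = 65 ksi): end bolts L_c = 0.9375 − 0.6875/2 = 0.59375, R_n = min(1.2×0.59375×0.3125×65, 2.4×0.625×0.3125×65) = 14.473 kips/bolt; interior L_c = 1.8125 − 0.6875 = 1.125, R_n = 27.422 kips/bolt. φR_n = 0.75 × (2×14.473 + 4×27.422) = 104.0 kips.
Tension rupture (net): A_n = (5.25 − 2×0.75)×0.3125 = 1.1719 in² (U = 1.0, A_e = A_n). φR_n = 0.75 × 65 × 1.1719 = 57.1 kips.
Governing: min(93.9, 104.0, 57.1) = 57.1 kips → net-section rupture.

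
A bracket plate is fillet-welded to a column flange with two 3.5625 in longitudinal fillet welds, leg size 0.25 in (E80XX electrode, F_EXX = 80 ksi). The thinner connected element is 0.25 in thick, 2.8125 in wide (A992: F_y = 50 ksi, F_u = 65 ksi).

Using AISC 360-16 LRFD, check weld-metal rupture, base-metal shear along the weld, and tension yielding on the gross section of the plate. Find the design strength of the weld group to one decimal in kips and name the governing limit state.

Weld metal: throat = 0.707×0.25 = 0.17675 in, L = 2×3.5625 = 7.125 in. φR_n = 0.75 × 0.6 × 80 × 0.17675 × 7.125 = 45.3 kips.
Base metal shear (0.25 in plate): yield φR_n = 1.0×0.6×50×0.25×7.125 = 53.4 kips; rupture φR_n = 0.75×0.6×65×0.25×7.125 = 52.1 kips; take 52.1 kips (rupture).
Tension yield (gross): A_g = 2.8125×0.25 = 0.70313 in². φR_n = 0.90 × 50 × 0.70313 = 31.6 kips.
Governing: min(45.3, 52.1, 31.6) = 31.6 kips → gross-section yield.

31.6 kips (gross-section yield governs)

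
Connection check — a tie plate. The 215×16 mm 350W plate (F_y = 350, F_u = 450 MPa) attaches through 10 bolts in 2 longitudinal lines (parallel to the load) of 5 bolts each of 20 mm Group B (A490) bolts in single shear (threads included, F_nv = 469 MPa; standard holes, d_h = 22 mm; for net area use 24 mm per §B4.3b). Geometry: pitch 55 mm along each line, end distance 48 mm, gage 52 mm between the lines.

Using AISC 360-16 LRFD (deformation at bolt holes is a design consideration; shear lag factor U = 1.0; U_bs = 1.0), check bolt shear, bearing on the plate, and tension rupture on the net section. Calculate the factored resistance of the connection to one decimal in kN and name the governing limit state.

Bolt shear: A_b = π(20)²/4 = 314.16 mm². φR_n = 0.75 × 469 × 314.16 × 10 × 1 = 1105.1 kN.
Bearing (16 mm plate, F_u = 450 MPa): end bolts L_c = 48 − 22/2 = 37, R_n = min(1.2×37×16×450, 2.4×20×16×450) = 319.68 kN/bolt; interior L_c = 55 − 22 = 33, R_n = 285.12 kN/bolt. φR_n = 0.75 × (2×319.68 + 8×285.12) = 2190.2 kN.
Tension rupture (net): A_n = (215 − 2×24)×16 = 2672 mm² (U = 1.0, A_e = A_n). φR_n = 0.75 × 450 × 2672 = 901.8 kN.
Governing: min(1105.1, 2190.2, 901.8) = 901.8 kN → net-section rupture.

901.8 kN (net-section rupture governs)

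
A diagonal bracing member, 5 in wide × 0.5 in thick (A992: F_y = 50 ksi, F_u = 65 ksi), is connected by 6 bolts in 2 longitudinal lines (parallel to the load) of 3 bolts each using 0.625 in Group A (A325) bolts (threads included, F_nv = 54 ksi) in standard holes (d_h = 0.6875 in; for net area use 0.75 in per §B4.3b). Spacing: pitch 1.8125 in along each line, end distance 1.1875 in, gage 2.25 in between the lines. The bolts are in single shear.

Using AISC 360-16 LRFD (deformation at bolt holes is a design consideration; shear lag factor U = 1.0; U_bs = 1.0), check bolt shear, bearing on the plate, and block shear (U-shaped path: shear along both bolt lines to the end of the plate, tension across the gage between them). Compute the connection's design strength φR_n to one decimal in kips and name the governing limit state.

74.6 kips (bolt shear governs)

Bolt shear: A_b = π(0.625)²/4 = 0.3068 in². φR_n = 0.75 × 54 × 0.3068 × 6 × 1 = 74.6 kips.
Bearing (0.5 in plate, F_u = 65 ksi): end bolts L_c = 1.1875 − 0.6875/2 = 0.84375, R_n = min(1.2×0.84375×0.5×65, 2.4×0.625×0.5×65) = 32.906 kips/bolt; interior L_c = 1.8125 − 0.6875 = 1.125, R_n = 43.875 kips/bolt. φR_n = 0.75 × (2×32.906 + 4×43.875) = 181.0 kips.
Block shear: shear path 2×[1.1875+2×1.8125] = 2×4.8125 in, A_gv = 4.8125, A_nv = 2×(4.8125 − 2.5×0.75)×0.5 = 2.9375 in²; tension across gage: (2.25 − 1×0.75)×0.5 = 0.75 in². R_n = min(0.6×65×2.9375, 0.6×50×4.8125) + 1.0×65×0.75 = min(114.56, 144.38) + 48.75 = 163.31 kips. φR_n = 0.75 × 163.31 = 122.5 kips.
Governing: min(74.6, 181.0, 122.5) = 74.6 kips → bolt shear.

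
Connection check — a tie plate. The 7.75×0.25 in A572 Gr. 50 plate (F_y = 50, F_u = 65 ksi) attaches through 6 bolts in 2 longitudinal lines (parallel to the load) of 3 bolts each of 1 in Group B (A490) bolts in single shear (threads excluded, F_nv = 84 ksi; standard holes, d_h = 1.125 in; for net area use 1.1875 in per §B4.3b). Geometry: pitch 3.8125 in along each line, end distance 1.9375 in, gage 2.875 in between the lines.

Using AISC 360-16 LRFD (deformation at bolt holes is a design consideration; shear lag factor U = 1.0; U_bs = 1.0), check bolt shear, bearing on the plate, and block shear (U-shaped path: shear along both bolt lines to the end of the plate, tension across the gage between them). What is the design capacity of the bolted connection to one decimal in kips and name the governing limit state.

117.0 kips (block shear governs)

Bolt shear: A_b = π(1)²/4 = 0.7854 in². φR_n = 0.75 × 84 × 0.7854 × 6 × 1 = 296.9 kips.
Bearing (0.25 in plate, F_u = 65 ksi): end bolts L_c = 1.9375 − 1.125/2 = 1.375, R_n = min(1.2×1.375×0.25×65, 2.4×1×0.25×65) = 26.813 kips/bolt; interior L_c = 3.8125 − 1.125 = 2.6875, R_n = 39 kips/bolt. φR_n = 0.75 × (2×26.813 + 4×39) = 157.2 kips.
Block shear: shear path 2×[1.9375+2×3.8125] = 2×9.5625 in, A_gv = 4.7813, A_nv = 2×(9.5625 − 2.5×1.1875)×0.25 = 3.2969 in²; tension across gage: (2.875 − 1×1.1875)×0.25 = 0.42188 in². R_n = min(0.6×65×3.2969, 0.6×50×4.7813) + 1.0×65×0.42188 = min(128.58, 143.44) + 27.422 = 156 kips. φR_n = 0.75 × 156 = 117.0 kips.
Governing: min(296.9, 157.2, 117.0) = 117.0 kips → block shear.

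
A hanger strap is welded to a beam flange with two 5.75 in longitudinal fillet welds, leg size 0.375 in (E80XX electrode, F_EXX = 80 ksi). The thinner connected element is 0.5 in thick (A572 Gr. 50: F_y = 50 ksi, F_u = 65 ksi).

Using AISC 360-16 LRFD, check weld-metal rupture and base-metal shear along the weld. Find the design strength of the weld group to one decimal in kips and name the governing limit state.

109.8 kips (weld metal governs)

Weld metal: throat = 0.707×0.375 = 0.26513 in, L = 2×5.75 = 11.5 in. φR_n = 0.75 × 0.6 × 80 × 0.26513 × 11.5 = 109.8 kips.
Base metal shear (0.5 in plate): yield φR_n = 1.0×0.6×50×0.5×11.5 = 172.5 kips; rupture φR_n = 0.75×0.6×65×0.5×11.5 = 168.2 kips; take 168.2 kips (rupture).
Governing: min(109.8, 168.2) = 109.8 kips → weld metal.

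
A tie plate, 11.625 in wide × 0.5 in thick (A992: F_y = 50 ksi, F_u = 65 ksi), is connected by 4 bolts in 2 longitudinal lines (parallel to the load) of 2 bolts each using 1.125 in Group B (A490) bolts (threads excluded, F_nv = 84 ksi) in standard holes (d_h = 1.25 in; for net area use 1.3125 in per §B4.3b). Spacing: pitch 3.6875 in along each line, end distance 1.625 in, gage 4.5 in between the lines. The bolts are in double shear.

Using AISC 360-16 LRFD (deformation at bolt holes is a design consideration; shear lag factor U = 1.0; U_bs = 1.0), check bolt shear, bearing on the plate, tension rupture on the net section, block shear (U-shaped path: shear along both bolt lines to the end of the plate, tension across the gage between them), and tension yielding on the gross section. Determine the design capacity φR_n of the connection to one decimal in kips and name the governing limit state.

175.5 kips (block shear governs)

Bolt shear: A_b = π(1.125)²/4 = 0.99402 in². φR_n = 0.75 × 84 × 0.99402 × 4 × 2 = 501.0 kips.
Bearing (0.5 in plate, F_u = 65 ksi): end bolts L_c = 1.625 − 1.25/2 = 1, R_n = min(1.2×1×0.5×65, 2.4×1.125×0.5×65) = 39 kips/bolt; interior L_c = 3.6875 − 1.25 = 2.4375, R_n = 87.75 kips/bolt. φR_n = 0.75 × (2×39 + 2×87.75) = 190.1 kips.
Tension rupture (net): A_n = (11.625 − 2×1.3125)×0.5 = 4.5 in² (U = 1.0, A_e = A_n). φR_n = 0.75 × 65 × 4.5 = 219.4 kips.
Block shear: shear path 2×[1.625+1×3.6875] = 2×5.3125 in, A_gv = 5.3125, A_nv = 2×(5.3125 − 1.5×1.3125)×0.5 = 3.3438 in²; tension across gage: (4.5 − 1×1.3125)×0.5 = 1.5938 in². R_n = min(0.6×65×3.3438, 0.6×50×5.3125) + 1.0×65×1.5938 = min(130.41, 159.38) + 103.6 = 234.01 kips. φR_n = 0.75 × 234.01 = 175.5 kips.
Tension yield (gross): A_g = 11.625×0.5 = 5.8125 in². φR_n = 0.90 × 50 × 5.8125 = 261.6 kips.
Governing: min(501.0, 190.1, 219.4, 175.5, 261.6) = 175.5 kips → block shear.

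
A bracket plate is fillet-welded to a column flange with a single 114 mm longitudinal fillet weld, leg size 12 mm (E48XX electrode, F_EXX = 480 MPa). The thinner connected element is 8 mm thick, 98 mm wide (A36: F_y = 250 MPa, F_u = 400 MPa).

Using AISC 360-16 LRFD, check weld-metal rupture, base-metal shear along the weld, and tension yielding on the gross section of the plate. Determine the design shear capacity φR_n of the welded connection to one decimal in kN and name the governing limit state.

136.8 kN (base-metal shear governs)

Weld metal: throat = 0.707×12 = 8.484 mm, L = 114 mm. φR_n = 0.75 × 0.6 × 480 × 8.484 × 114 = 208.9 kN.
Base metal shear (8 mm plate): yield φR_n = 1.0×0.6×250×8×114 = 136.8 kN; rupture φR_n = 0.75×0.6×400×8×114 = 164.2 kN; take 136.8 kN (yield).
Tension yield (gross): A_g = 98×8 = 784 mm². φR_n = 0.90 × 250 × 784 = 176.4 kN.
Governing: min(208.9, 136.8, 176.4) = 136.8 kN → base-metal shear.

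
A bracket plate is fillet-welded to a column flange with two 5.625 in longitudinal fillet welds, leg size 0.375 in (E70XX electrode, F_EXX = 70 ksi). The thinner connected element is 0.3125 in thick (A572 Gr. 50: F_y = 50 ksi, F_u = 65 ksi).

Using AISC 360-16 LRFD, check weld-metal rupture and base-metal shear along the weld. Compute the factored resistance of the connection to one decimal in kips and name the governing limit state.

Weld metal: throat = 0.707×0.375 = 0.26513 in, L = 2×5.625 = 11.25 in. φR_n = 0.75 × 0.6 × 70 × 0.26513 × 11.25 = 94.0 kips.
Base metal shear (0.3125 in plate): yield φR_n = 1.0×0.6×50×0.3125×11.25 = 105.5 kips; rupture φR_n = 0.75×0.6×65×0.3125×11.25 = 102.8 kips; take 102.8 kips (rupture).
Governing: min(94.0, 102.8) = 94.0 kips → weld metal.

94.0 kips (weld metal governs)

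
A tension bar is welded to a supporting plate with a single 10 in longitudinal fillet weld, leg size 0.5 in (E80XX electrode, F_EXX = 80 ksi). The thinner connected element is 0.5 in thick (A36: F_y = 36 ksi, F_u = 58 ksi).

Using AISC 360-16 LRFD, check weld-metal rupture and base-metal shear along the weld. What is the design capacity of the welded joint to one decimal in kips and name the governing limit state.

Weld metal: throat = 0.707×0.5 = 0.3535 in, L = 10 in. φR_n = 0.75 × 0.6 × 80 × 0.3535 × 10 = 127.3 kips.
Base metal shear (0.5 in plate): yield φR_n = 1.0×0.6×36×0.5×10 = 108.0 kips; rupture φR_n = 0.75×0.6×58×0.5×10 = 130.5 kips; take 108.0 kips (yield).
Governing: min(127.3, 108.0) = 108.0 kips → base-metal shear.

108.0 kips (base-metal shear governs)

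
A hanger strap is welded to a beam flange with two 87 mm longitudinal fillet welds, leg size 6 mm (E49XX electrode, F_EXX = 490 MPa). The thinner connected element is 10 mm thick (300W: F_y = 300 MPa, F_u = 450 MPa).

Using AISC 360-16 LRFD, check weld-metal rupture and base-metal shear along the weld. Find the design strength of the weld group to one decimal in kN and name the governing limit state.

Weld metal: throat = 0.707×6 = 4.242 mm, L = 2×87 = 174 mm. φR_n = 0.75 × 0.6 × 490 × 4.242 × 174 = 162.8 kN.
Base metal shear (10 mm plate): yield φR_n = 1.0×0.6×300×10×174 = 313.2 kN; rupture φR_n = 0.75×0.6×450×10×174 = 352.4 kN; take 313.2 kN (yield).
Governing: min(162.8, 313.2) = 162.8 kN → weld metal.

162.8 kN (weld metal governs)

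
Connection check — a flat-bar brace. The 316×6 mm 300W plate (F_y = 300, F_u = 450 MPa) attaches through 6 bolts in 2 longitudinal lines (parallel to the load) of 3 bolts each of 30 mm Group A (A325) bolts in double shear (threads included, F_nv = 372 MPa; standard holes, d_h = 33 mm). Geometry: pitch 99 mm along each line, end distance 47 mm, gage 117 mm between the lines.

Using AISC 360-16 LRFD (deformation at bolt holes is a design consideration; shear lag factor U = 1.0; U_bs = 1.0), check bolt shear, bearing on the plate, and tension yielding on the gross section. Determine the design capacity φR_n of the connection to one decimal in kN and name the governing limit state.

Bolt shear: A_b = π(30)²/4 = 706.86 mm². φR_n = 0.75 × 372 × 706.86 × 6 × 2 = 2366.6 kN.
Bearing (6 mm plate, F_u = 450 MPa): end bolts L_c = 47 − 33/2 = 30.5, R_n = min(1.2×30.5×6×450, 2.4×30×6×450) = 98.82 kN/bolt; interior L_c = 99 − 33 = 66, R_n = 194.4 kN/bolt. φR_n = 0.75 × (2×98.82 + 4×194.4) = 731.4 kN.
Tension yield (gross): A_g = 316×6 = 1896 mm². φR_n = 0.90 × 300 × 1896 = 511.9 kN.
Governing: min(2366.6, 731.4, 511.9) = 511.9 kN → gross-section yield.

511.9 kN (gross-section yield governs)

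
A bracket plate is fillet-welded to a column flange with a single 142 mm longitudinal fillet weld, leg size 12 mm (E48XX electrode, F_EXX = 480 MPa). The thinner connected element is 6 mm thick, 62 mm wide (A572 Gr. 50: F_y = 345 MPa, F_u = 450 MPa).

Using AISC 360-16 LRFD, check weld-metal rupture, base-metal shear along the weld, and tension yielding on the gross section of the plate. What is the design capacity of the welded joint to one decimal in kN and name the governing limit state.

115.5 kN (gross-section yield governs)

Weld metal: throat = 0.707×12 = 8.484 mm, L = 142 mm. φR_n = 0.75 × 0.6 × 480 × 8.484 × 142 = 260.2 kN.
Base metal shear (6 mm plate): yield φR_n = 1.0×0.6×345×6×142 = 176.4 kN; rupture φR_n = 0.75×0.6×450×6×142 = 172.5 kN; take 172.5 kN (rupture).
Tension yield (gross): A_g = 62×6 = 372 mm². φR_n = 0.90 × 345 × 372 = 115.5 kN.
Governing: min(260.2, 172.5, 115.5) = 115.5 kN → gross-section yield.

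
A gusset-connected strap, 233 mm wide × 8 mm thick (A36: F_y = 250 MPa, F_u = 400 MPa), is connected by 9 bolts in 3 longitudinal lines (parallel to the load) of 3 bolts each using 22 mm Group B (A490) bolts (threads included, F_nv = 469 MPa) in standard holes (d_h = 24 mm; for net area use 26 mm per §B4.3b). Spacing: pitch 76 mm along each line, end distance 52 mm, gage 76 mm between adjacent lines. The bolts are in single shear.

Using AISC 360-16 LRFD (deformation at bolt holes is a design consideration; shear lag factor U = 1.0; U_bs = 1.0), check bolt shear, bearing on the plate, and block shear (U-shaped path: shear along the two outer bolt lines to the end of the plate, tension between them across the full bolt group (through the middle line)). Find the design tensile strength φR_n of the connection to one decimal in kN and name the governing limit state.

Bolt shear: A_b = π(22)²/4 = 380.13 mm². φR_n = 0.75 × 469 × 380.13 × 9 × 1 = 1203.4 kN.
Bearing (8 mm plate, F_u = 400 MPa): end bolts L_c = 52 − 24/2 = 40, R_n = min(1.2×40×8×400, 2.4×22×8×400) = 153.6 kN/bolt; interior L_c = 76 − 24 = 52, R_n = 168.96 kN/bolt. φR_n = 0.75 × (3×153.6 + 6×168.96) = 1105.9 kN.
Block shear: shear path 2×[52+2×76] = 2×204 mm, A_gv = 3264, A_nv = 2×(204 − 2.5×26)×8 = 2224 mm²; tension across gage: (152 − 2×26)×8 = 800 mm². R_n = min(0.6×400×2224, 0.6×250×3264) + 1.0×400×800 = min(533.76, 489.6) + 320 = 809.6 kN. φR_n = 0.75 × 809.6 = 607.2 kN.
Governing: min(1203.4, 1105.9, 607.2) = 607.2 kN → block shear.

607.2 kN (block shear governs)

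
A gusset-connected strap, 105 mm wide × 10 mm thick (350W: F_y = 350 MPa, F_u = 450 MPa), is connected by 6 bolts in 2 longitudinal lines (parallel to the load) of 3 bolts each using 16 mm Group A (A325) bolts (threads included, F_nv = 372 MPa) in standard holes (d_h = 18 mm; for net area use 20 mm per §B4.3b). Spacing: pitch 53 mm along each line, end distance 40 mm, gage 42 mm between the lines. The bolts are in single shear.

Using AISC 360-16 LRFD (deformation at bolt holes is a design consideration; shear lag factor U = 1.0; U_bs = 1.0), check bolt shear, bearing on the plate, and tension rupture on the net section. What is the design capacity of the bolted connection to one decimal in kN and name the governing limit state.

Bolt shear: A_b = π(16)²/4 = 201.06 mm². φR_n = 0.75 × 372 × 201.06 × 6 × 1 = 336.6 kN.
Bearing (10 mm plate, F_u = 450 MPa): end bolts L_c = 40 − 18/2 = 31, R_n = min(1.2×31×10×450, 2.4×16×10×450) = 167.4 kN/bolt; interior L_c = 53 − 18 = 35, R_n = 172.8 kN/bolt. φR_n = 0.75 × (2×167.4 + 4×172.8) = 769.5 kN.
Tension rupture (net): A_n = (105 − 2×20)×10 = 650 mm² (U = 1.0, A_e = A_n). φR_n = 0.75 × 450 × 650 = 219.4 kN.
Governing: min(336.6, 769.5, 219.4) = 219.4 kN → net-section rupture.

219.4 kN (net-section rupture governs)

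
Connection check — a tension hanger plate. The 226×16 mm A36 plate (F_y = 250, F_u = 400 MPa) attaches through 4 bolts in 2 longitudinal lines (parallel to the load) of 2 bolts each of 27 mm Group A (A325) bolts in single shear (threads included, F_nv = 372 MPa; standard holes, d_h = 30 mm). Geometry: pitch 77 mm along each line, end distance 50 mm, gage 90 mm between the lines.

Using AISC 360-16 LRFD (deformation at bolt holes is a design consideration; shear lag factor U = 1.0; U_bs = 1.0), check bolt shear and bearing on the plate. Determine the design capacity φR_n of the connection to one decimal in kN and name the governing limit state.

639.0 kN (bolt shear governs)

Bolt shear: A_b = π(27)²/4 = 572.56 mm². φR_n = 0.75 × 372 × 572.56 × 4 × 1 = 639.0 kN.
Bearing (16 mm plate, F_u = 400 MPa): end bolts L_c = 50 − 30/2 = 35, R_n = min(1.2×35×16×400, 2.4×27×16×400) = 268.8 kN/bolt; interior L_c = 77 − 30 = 47, R_n = 360.96 kN/bolt. φR_n = 0.75 × (2×268.8 + 2×360.96) = 944.6 kN.
Governing: min(639.0, 944.6) = 639.0 kN → bolt shear.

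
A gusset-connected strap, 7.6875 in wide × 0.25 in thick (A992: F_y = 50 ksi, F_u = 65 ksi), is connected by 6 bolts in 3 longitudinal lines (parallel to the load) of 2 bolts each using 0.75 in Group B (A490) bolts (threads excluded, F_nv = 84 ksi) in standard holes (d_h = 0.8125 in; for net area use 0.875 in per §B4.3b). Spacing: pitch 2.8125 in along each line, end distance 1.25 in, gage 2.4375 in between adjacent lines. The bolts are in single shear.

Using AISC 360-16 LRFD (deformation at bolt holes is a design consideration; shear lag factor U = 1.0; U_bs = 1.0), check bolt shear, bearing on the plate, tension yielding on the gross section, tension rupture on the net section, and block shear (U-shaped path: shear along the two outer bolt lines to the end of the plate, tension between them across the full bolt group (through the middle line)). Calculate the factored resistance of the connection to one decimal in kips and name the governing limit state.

Bolt shear: A_b = π(0.75)²/4 = 0.44179 in². φR_n = 0.75 × 84 × 0.44179 × 6 × 1 = 167.0 kips.
Bearing (0.25 in plate, F_u = 65 ksi): end bolts L_c = 1.25 − 0.8125/2 = 0.84375, R_n = min(1.2×0.84375×0.25×65, 2.4×0.75×0.25×65) = 16.453 kips/bolt; interior L_c = 2.8125 − 0.8125 = 2, R_n = 29.25 kips/bolt. φR_n = 0.75 × (3×16.453 + 3×29.25) = 102.8 kips.
Tension yield (gross): A_g = 7.6875×0.25 = 1.9219 in². φR_n = 0.90 × 50 × 1.9219 = 86.5 kips.
Tension rupture (net): A_n = (7.6875 − 3×0.875)×0.25 = 1.2656 in² (U = 1.0, A_e = A_n). φR_n = 0.75 × 65 × 1.2656 = 61.7 kips.
Block shear: shear path 2×[1.25+1×2.8125] = 2×4.0625 in, A_gv = 2.0313, A_nv = 2×(4.0625 − 1.5×0.875)×0.25 = 1.375 in²; tension across gage: (4.875 − 2×0.875)×0.25 = 0.78125 in². R_n = min(0.6×65×1.375, 0.6×50×2.0313) + 1.0×65×0.78125 = min(53.625, 60.939) + 50.781 = 104.41 kips. φR_n = 0.75 × 104.41 = 78.3 kips.
Governing: min(167.0, 102.8, 86.5, 61.7, 78.3) = 61.7 kips → net-section rupture.

61.7 kips (net-section rupture governs)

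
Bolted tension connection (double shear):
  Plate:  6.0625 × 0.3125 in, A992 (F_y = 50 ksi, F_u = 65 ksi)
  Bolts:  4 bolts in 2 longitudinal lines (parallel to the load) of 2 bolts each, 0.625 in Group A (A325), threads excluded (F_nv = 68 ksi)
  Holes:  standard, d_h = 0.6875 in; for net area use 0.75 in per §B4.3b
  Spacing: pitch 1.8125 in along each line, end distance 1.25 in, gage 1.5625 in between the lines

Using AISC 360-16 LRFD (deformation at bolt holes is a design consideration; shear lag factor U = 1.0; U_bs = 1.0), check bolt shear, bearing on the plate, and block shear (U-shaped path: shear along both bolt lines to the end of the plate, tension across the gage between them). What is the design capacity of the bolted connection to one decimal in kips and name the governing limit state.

47.8 kips (block shear governs)

Bolt shear: A_b = π(0.625)²/4 = 0.3068 in². φR_n = 0.75 × 68 × 0.3068 × 4 × 2 = 125.2 kips.
Bearing (0.3125 in plate, F_u = 65 ksi): end bolts L_c = 1.25 − 0.6875/2 = 0.90625, R_n = min(1.2×0.90625×0.3125×65, 2.4×0.625×0.3125×65) = 22.09 kips/bolt; interior L_c = 1.8125 − 0.6875 = 1.125, R_n = 27.422 kips/bolt. φR_n = 0.75 × (2×22.09 + 2×27.422) = 74.3 kips.
Block shear: shear path 2×[1.25+1×1.8125] = 2×3.0625 in, A_gv = 1.9141, A_nv = 2×(3.0625 − 1.5×0.75)×0.3125 = 1.2109 in²; tension across gage: (1.5625 − 1×0.75)×0.3125 = 0.25391 in². R_n = min(0.6×65×1.2109, 0.6×50×1.9141) + 1.0×65×0.25391 = min(47.225, 57.423) + 16.504 = 63.729 kips. φR_n = 0.75 × 63.729 = 47.8 kips.
Governing: min(125.2, 74.3, 47.8) = 47.8 kips → block shear.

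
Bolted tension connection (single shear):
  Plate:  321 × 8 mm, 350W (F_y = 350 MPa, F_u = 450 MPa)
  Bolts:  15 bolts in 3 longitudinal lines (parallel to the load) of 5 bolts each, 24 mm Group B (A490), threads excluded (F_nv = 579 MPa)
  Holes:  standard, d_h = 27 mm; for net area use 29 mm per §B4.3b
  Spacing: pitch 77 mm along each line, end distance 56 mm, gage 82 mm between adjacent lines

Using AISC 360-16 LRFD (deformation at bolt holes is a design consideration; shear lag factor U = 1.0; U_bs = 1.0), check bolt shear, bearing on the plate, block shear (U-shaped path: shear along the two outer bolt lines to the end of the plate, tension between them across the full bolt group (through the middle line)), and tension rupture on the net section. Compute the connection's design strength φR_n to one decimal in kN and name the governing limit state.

Bolt shear: A_b = π(24)²/4 = 452.39 mm². φR_n = 0.75 × 579 × 452.39 × 15 × 1 = 2946.8 kN.
Bearing (8 mm plate, F_u = 450 MPa): end bolts L_c = 56 − 27/2 = 42.5, R_n = min(1.2×42.5×8×450, 2.4×24×8×450) = 183.6 kN/bolt; interior L_c = 77 − 27 = 50, R_n = 207.36 kN/bolt. φR_n = 0.75 × (3×183.6 + 12×207.36) = 2279.3 kN.
Block shear: shear path 2×[56+4×77] = 2×364 mm, A_gv = 5824, A_nv = 2×(364 − 4.5×29)×8 = 3736 mm²; tension across gage: (164 − 2×29)×8 = 848 mm². R_n = min(0.6×450×3736, 0.6×350×5824) + 1.0×450×848 = min(1008.7, 1223) + 381.6 = 1390.3 kN. φR_n = 0.75 × 1390.3 = 1042.7 kN.
Tension rupture (net): A_n = (321 − 3×29)×8 = 1872 mm² (U = 1.0, A_e = A_n). φR_n = 0.75 × 450 × 1872 = 631.8 kN.
Governing: min(2946.8, 2279.3, 1042.7, 631.8) = 631.8 kN → net-section rupture.

631.8 kN (net-section rupture governs)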